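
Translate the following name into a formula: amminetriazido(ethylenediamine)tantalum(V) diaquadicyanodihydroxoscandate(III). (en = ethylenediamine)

[Ta(en)(N3)3(NH3)][Sc(CN)2(H2O)2(OH)2]2

Cation [Ta…]: ligand charges -3, Ta(V) ⇒ ion charge 2+.
Anion [Sc…]: ligand charges -4, Sc(III) ⇒ ion charge 1−.
One 2+ cation requires 2 of the 1− anion.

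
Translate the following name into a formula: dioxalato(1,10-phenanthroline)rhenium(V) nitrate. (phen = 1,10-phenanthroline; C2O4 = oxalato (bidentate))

[Re(C2O4)2(phen)]NO3

Ligands: 1 1,10-phenanthroline (phen, neutral), 2 oxalato (C2O4, -2). Ligand charge sum = -4.
With Re in oxidation state +5, the complex ion is [Re...]^1+.
Charge balance with nitrate (-1) requires 1 complex ion per 1 nitrate.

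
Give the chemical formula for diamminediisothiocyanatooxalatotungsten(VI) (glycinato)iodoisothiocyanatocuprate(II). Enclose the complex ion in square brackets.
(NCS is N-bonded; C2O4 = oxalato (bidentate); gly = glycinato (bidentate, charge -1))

Cation [W…]: ligand charges -4, W(VI) ⇒ ion charge 2+.
Anion [Cu…]: ligand charges -3, Cu(II) ⇒ ion charge 1−.
One 2+ cation requires 2 of the 1− anion.

[W(C2O4)(NCS)2(NH3)2][Cu(gly)I(NCS)]2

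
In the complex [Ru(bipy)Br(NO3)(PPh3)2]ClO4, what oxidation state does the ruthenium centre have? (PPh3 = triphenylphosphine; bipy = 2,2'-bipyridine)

+3

1 perchlorate outside the brackets (-1 each) → the complex ion is 1+.
Ligand charges: 1×NO3 = -1; 2×PPh3 neutral; 1×bipy neutral; 1×Br = -1; sum -2.
Ru + (-2) = 1+ ⇒ Ru is +3.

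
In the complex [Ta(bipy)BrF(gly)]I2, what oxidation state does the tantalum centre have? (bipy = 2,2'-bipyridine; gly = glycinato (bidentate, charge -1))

+5

2 iodide outside the brackets (-1 each) → the complex ion is 2+.
Ligand charges: 1×F = -1; 1×bipy neutral; 1×gly = -1; 1×Br = -1; sum -3.
Ta + (-3) = 2+ ⇒ Ta is +5.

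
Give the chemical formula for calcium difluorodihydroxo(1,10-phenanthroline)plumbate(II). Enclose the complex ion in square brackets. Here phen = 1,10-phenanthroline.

Ligands: 2 fluoro (F, -1), 1 1,10-phenanthroline (phen, neutral), 2 hydroxo (OH, -1). Ligand charge sum = -4.
Charge balance with calcium (+2) requires 1 complex ion per 1 calcium.

Ca[PbF2(OH)2(phen)]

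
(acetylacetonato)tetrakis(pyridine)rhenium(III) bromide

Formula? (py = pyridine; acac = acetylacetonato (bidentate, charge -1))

Ligands: 4 pyridine (py, neutral), 1 acetylacetonato (acac, -1). Ligand charge sum = -1.
Charge balance with bromide (-1) requires 1 complex ion per 2 bromide.

[Re(acac)(py)4]Br2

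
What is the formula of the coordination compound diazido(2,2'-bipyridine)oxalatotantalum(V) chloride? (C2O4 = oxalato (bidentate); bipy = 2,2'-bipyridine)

[Ta(bipy)(C2O4)(N3)2]Cl

Ligands: 1 oxalato (C2O4, -2), 1 2,2'-bipyridine (bipy, neutral), 2 azido (N3, -1). Ligand charge sum = -4.
Charge balance with chloride (-1) requires 1 complex ion per 1 chloride.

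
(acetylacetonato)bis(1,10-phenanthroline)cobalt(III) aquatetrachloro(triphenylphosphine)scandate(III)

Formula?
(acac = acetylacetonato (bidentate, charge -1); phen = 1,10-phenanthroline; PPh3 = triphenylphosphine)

[Co(acac)(phen)2][ScCl4(H2O)(PPh3)]2

Cation [Co…]: ligand charges -1, Co(III) ⇒ ion charge 2+.
Anion [Sc…]: ligand charges -4, Sc(III) ⇒ ion charge 1−.
One 2+ cation requires 2 of the 1− anion.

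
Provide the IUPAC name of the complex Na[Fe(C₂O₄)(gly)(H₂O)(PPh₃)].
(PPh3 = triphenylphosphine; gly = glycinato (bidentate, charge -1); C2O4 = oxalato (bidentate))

The 1 sodium counter-ion carries a total charge of +1, so each complex ion is 1−.
Ligand charges: 1×triphenylphosphine (neutral), 1×glycinato (-1 each), 1×aqua (neutral), 1×oxalato (-2 each); total -3. So Fe + (-3) = 1−, giving Fe = +2.
Ligands are named alphabetically: aqua before glycinato before oxalato before triphenylphosphine.
The complex ion is anionic, so iron takes the -ate form ferrate(II).

sodium aqua(glycinato)oxalato(triphenylphosphine)ferrate(II)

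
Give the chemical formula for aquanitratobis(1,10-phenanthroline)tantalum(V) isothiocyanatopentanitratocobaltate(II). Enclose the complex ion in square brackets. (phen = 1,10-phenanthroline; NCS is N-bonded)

Cation [Ta…]: ligand charges -1, Ta(V) ⇒ ion charge 4+.
Anion [Co…]: ligand charges -6, Co(II) ⇒ ion charge 4−.
One 4+ cation balances one 4− anion.

[Ta(H2O)(NO3)(phen)2][Co(NCS)(NO3)5]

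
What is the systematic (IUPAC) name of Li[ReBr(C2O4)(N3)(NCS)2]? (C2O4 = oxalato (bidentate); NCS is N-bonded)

lithium azidobromodiisothiocyanatooxalatorhenate(V)

The 1 lithium counter-ion carries a total charge of +1, so each complex ion is 1−.
Ligand charges: 1×oxalato (-2 each), 2×isothiocyanato (-1 each), 1×bromo (-1 each), 1×azido (-1 each); total -6. So Re + (-6) = 1−, giving Re = +5.
Ligands are named alphabetically: azido before bromo before isothiocyanato before oxalato.
The complex ion is anionic, so rhenium takes the -ate form rhenate(V).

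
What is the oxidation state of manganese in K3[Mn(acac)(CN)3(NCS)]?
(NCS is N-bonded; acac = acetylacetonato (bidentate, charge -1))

+2

3 potassium outside the brackets (+1 each) → the complex ion is 3−.
Ligand charges: 1×NCS = -1; 1×acac = -1; 3×CN = -3; sum -5.
Mn + (-5) = 3− ⇒ Mn is +2.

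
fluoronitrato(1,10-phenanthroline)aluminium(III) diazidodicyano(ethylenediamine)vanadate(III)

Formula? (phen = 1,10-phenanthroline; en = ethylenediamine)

Cation [Al…]: ligand charges -2, Al(III) ⇒ ion charge 1+.
Anion [V…]: ligand charges -4, V(III) ⇒ ion charge 1−.
One 1+ cation balances one 1− anion.

[AlF(NO3)(phen)][V(CN)2(en)(N3)2]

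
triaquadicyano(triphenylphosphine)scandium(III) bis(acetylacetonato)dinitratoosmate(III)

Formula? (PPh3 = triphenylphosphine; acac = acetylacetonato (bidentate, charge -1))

Cation [Sc…]: ligand charges -2, Sc(III) ⇒ ion charge 1+.
Anion [Os…]: ligand charges -4, Os(III) ⇒ ion charge 1−.
One 1+ cation balances one 1− anion.

[Sc(CN)2(H2O)3(PPh3)][Os(acac)2(NO3)2]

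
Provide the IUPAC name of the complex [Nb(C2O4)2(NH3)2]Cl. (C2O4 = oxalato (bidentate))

The 1 chloride counter-ion carries a total charge of -1, so each complex ion is 1+.
Ligand charges: 2×ammine (neutral), 2×oxalato (-2 each); total -4. So Nb + (-4) = 1+, giving Nb = +5.
Ligands are named alphabetically: ammine before oxalato.

diamminedioxalatoniobium(V) chloride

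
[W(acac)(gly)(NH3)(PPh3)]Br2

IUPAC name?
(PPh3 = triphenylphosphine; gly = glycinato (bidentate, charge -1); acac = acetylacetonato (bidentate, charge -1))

(acetylacetonato)ammine(glycinato)(triphenylphosphine)tungsten(IV) bromide

The 2 bromide counter-ions carry a total charge of -2, so each complex ion is 2+.
Ligand charges: 1×triphenylphosphine (neutral), 1×ammine (neutral), 1×glycinato (-1 each), 1×acetylacetonato (-1 each); total -2. So W + (-2) = 2+, giving W = +4.
Ligands are named alphabetically: acetylacetonato before ammine before glycinato before triphenylphosphine.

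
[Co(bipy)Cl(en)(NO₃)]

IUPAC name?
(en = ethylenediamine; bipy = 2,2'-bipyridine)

There is no counter-ion, so the complex is neutral overall.
Ligand charges: 1×ethylenediamine (neutral), 1×2,2'-bipyridine (neutral), 1×nitrato (-1 each), 1×chloro (-1 each); total -2. So Co + (-2) = 0, giving Co = +2.
Ligands are named alphabetically: bipyridine before chloro before ethylenediamine before nitrato.

(2,2'-bipyridine)chloro(ethylenediamine)nitratocobalt(II)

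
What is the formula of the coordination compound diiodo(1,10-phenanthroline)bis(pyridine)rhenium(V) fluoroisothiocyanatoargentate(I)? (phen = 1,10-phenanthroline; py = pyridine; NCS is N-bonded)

Cation [Re…]: ligand charges -2, Re(V) ⇒ ion charge 3+.
Anion [Ag…]: ligand charges -2, Ag(I) ⇒ ion charge 1−.
One 3+ cation requires 3 of the 1− anion.

[ReI2(phen)(py)2][AgF(NCS)]3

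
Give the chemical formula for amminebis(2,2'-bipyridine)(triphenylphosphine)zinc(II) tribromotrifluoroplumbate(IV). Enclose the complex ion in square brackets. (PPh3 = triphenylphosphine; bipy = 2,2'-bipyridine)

Cation [Zn…]: ligand charges 0, Zn(II) ⇒ ion charge 2+.
Anion [Pb…]: ligand charges -6, Pb(IV) ⇒ ion charge 2−.

[Zn(bipy)2(NH3)(PPh3)][PbBr3F3]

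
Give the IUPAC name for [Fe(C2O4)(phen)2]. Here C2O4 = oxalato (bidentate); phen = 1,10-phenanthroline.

oxalatobis(1,10-phenanthroline)iron(II)

There is no counter-ion, so the complex is neutral overall.
Ligand charges: 1×oxalato (-2 each), 2×1,10-phenanthroline (neutral); total -2. So Fe + (-2) = 0, giving Fe = +2.
Ligands are named alphabetically: oxalato before phenanthroline.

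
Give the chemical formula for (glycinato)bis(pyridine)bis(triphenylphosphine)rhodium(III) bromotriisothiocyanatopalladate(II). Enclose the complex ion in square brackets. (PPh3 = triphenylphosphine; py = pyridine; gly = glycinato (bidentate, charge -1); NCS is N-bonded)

Cation [Rh…]: ligand charges -1, Rh(III) ⇒ ion charge 2+.
Anion [Pd…]: ligand charges -4, Pd(II) ⇒ ion charge 2−.
One 2+ cation balances one 2− anion.

[Rh(gly)(PPh3)2(py)2][PdBr(NCS)3]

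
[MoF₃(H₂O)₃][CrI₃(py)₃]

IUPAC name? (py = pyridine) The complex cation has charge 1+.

triaquatrifluoromolybdenum(IV) triiodotris(pyridine)chromate(II)

The complex cation is given as 1+; its ligand charges sum to -3, so Mo = +4.
A 1:1 salt means the anion carries the equal and opposite charge, 1−.
Anion: ligand charges sum to -3; for the ion to be 1−, Cr = +2.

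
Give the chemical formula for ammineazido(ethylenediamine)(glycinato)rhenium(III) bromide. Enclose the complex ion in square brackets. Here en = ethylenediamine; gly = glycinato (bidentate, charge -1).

[Re(en)(gly)(N3)(NH3)]Br

Ligands: 1 ethylenediamine (en, neutral), 1 azido (N3, -1), 1 glycinato (gly, -1), 1 ammine (NH3, neutral). Ligand charge sum = -2.
Charge balance with bromide (-1) requires 1 complex ion per 1 bromide.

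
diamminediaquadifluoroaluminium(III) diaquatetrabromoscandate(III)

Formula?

[AlF2(H2O)2(NH3)2][ScBr4(H2O)2]

Cation [Al…]: ligand charges -2, Al(III) ⇒ ion charge 1+.
Anion [Sc…]: ligand charges -4, Sc(III) ⇒ ion charge 1−.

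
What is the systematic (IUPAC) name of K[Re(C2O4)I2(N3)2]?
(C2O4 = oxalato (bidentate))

The 1 potassium counter-ion carries a total charge of +1, so each complex ion is 1−.
Ligand charges: 2×azido (-1 each), 1×oxalato (-2 each), 2×iodo (-1 each); total -6. So Re + (-6) = 1−, giving Re = +5.
The complex ion is anionic, so rhenium takes the -ate form rhenate(V).

potassium diazidodiiodooxalatorhenate(V)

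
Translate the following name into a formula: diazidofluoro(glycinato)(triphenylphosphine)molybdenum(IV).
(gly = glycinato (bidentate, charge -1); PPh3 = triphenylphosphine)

Ligands: 1 fluoro (F, -1), 1 glycinato (gly, -1), 1 triphenylphosphine (PPh3, neutral), 2 azido (N3, -1). Ligand charge sum = -4.
With Mo in oxidation state +4, the complex ion is [Mo...].

[MoF(gly)(N3)2(PPh3)]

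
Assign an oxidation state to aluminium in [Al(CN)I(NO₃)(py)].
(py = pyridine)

+3

No counter-ion: the bracketed complex is neutral.
Ligand charges: 1×NO3 = -1; 1×py neutral; 1×I = -1; 1×CN = -1; sum -3.
Al + (-3) = 0 ⇒ Al is +3.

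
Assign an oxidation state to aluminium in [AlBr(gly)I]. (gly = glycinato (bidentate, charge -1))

+3

No counter-ion: the bracketed complex is neutral.
Ligand charges: 1×I = -1; 1×Br = -1; 1×gly = -1; sum -3.
Al + (-3) = 0 ⇒ Al is +3.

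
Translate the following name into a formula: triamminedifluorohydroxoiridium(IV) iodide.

[IrF2(NH3)3(OH)]I

Ligands: 1 hydroxo (OH, -1), 3 ammine (NH3, neutral), 2 fluoro (F, -1). Ligand charge sum = -3.
With Ir in oxidation state +4, the complex ion is [Ir...]^1+.
Charge balance with iodide (-1) requires 1 complex ion per 1 iodide.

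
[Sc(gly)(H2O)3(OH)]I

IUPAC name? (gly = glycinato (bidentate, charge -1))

The 1 iodide counter-ion carries a total charge of -1, so each complex ion is 1+.
Ligand charges: 3×aqua (neutral), 1×hydroxo (-1 each), 1×glycinato (-1 each); total -2. So Sc + (-2) = 1+, giving Sc = +3.
Ligands are named alphabetically: aqua before glycinato before hydroxo.

triaqua(glycinato)hydroxoscandium(III) iodide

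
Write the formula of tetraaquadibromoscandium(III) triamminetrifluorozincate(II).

Cation [Sc…]: ligand charges -2, Sc(III) ⇒ ion charge 1+.
Anion [Zn…]: ligand charges -3, Zn(II) ⇒ ion charge 1−.

[ScBr2(H2O)4][ZnF3(NH3)3]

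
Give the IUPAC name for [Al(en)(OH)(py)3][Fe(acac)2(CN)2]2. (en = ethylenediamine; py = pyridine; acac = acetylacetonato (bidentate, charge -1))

Both ions are complex: the cation is named first with the plain metal name, the anion second with the -ate form; each ion's ligands are alphabetised independently.
Aluminium is always +3 in its complexes; the cation's ligand charges sum to -1, so the complex cation is 2+.
With 2 anions per cation, each anion must be 2/2 = 1−.
Anion: ligand charges sum to -4; for the ion to be 1−, Fe = +3.

(ethylenediamine)hydroxotris(pyridine)aluminium(III) bis(acetylacetonato)dicyanoferrate(III)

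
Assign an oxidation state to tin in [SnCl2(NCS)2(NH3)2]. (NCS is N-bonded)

+4

No counter-ion: the bracketed complex is neutral.
Ligand charges: 2×Cl = -2; 2×NH3 neutral; 2×NCS = -2; sum -4.
Sn + (-4) = 0 ⇒ Sn is +4.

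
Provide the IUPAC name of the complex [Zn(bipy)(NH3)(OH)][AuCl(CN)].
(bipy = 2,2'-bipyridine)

ammine(2,2'-bipyridine)hydroxozinc(II) chlorocyanoaurate(I)

Zinc is always +2 in its complexes; the cation's ligand charges sum to -1, so the complex cation is 1+.
A 1:1 salt means the anion carries the equal and opposite charge, 1−.
Anion: ligand charges sum to -2; for the ion to be 1−, Au = +1.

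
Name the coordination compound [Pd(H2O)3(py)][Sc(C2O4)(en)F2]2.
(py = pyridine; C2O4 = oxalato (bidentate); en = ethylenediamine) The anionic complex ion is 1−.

triaqua(pyridine)palladium(II) (ethylenediamine)difluorooxalatoscandate(III)

The complex anion is given as 1−; its ligand charges sum to -4, so Sc = +3.
With 2 anions per cation, the cation must be 2×1 = 2+.
Cation: ligand charges sum to 0; for the ion to be 2+, Pd = +2.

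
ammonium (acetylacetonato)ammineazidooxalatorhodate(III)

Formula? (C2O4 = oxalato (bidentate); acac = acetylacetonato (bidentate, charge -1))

NH4[Rh(acac)(C2O4)(N3)(NH3)]

Ligands: 1 azido (N3, -1), 1 oxalato (C2O4, -2), 1 ammine (NH3, neutral), 1 acetylacetonato (acac, -1). Ligand charge sum = -4.
With Rh in oxidation state +3, the complex ion is [Rh...]^1−.
Charge balance with ammonium (+1) requires 1 complex ion per 1 ammonium.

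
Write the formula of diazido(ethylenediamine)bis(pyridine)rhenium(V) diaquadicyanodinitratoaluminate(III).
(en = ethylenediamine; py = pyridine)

Cation [Re…]: ligand charges -2, Re(V) ⇒ ion charge 3+.
Anion [Al…]: ligand charges -4, Al(III) ⇒ ion charge 1−.

[Re(en)(N3)2(py)2][Al(CN)2(H2O)2(NO3)2]3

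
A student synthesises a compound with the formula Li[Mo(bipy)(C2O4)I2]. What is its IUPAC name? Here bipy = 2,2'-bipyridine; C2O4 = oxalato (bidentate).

The 1 lithium counter-ion carries a total charge of +1, so each complex ion is 1−.
Ligand charges: 1×2,2'-bipyridine (neutral), 1×oxalato (-2 each), 2×iodo (-1 each); total -4. So Mo + (-4) = 1−, giving Mo = +3.
The complex ion is anionic, so molybdenum takes the -ate form molybdate(III).

lithium (2,2'-bipyridine)diiodooxalatomolybdate(III)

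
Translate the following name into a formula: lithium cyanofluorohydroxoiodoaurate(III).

Li[Au(CN)FI(OH)]

Ligands: 1 iodo (I, -1), 1 hydroxo (OH, -1), 1 fluoro (F, -1), 1 cyano (CN, -1). Ligand charge sum = -4.
With Au in oxidation state +3, the complex ion is [Au...]^1−.
Charge balance with lithium (+1) requires 1 complex ion per 1 lithium.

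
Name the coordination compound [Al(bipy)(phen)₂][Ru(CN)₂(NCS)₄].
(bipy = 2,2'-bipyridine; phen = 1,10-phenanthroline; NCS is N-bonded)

Both ions are complex: the cation is named first with the plain metal name, the anion second with the -ate form; each ion's ligands are alphabetised independently.
Aluminium is always +3 in its complexes; the cation's ligand charges sum to 0, so the complex cation is 3+.
A 1:1 salt means the anion carries the equal and opposite charge, 3−.
Anion: ligand charges sum to -6; for the ion to be 3−, Ru = +3.

(2,2'-bipyridine)bis(1,10-phenanthroline)aluminium(III) dicyanotetraisothiocyanatoruthenate(III)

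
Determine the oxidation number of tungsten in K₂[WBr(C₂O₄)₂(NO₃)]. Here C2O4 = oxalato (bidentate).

2 potassium outside the brackets (+1 each) → the complex ion is 2−.
Ligand charges: 1×Br = -1; 1×NO3 = -1; 2×C2O4 = -4; sum -6.
W + (-6) = 2− ⇒ W is +4.

+4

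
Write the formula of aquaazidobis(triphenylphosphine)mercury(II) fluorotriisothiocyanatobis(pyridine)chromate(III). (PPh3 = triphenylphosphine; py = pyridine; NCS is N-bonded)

[Hg(H2O)(N3)(PPh3)2][CrF(NCS)3(py)2]

Cation [Hg…]: ligand charges -1, Hg(II) ⇒ ion charge 1+.
Anion [Cr…]: ligand charges -4, Cr(III) ⇒ ion charge 1−.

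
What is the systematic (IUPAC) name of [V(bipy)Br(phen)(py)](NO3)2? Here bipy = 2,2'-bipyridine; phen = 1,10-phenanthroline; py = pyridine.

(2,2'-bipyridine)bromo(1,10-phenanthroline)(pyridine)vanadium(III) nitrate

The 2 nitrate counter-ions carry a total charge of -2, so each complex ion is 2+.
Ligand charges: 1×2,2'-bipyridine (neutral), 1×1,10-phenanthroline (neutral), 1×pyridine (neutral), 1×bromo (-1 each); total -1. So V + (-1) = 2+, giving V = +3.
Ligands are named alphabetically: bipyridine before bromo before phenanthroline before pyridine.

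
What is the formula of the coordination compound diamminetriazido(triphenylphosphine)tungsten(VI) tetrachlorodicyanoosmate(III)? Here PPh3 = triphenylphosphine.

[W(N3)3(NH3)2(PPh3)][OsCl4(CN)2]

Cation [W…]: ligand charges -3, W(VI) ⇒ ion charge 3+.
Anion [Os…]: ligand charges -6, Os(III) ⇒ ion charge 3−.
One 3+ cation balances one 3− anion.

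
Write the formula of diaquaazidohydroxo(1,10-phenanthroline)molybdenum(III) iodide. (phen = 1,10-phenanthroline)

[Mo(H2O)2(N3)(OH)(phen)]I

Ligands: 1 azido (N3, -1), 1 1,10-phenanthroline (phen, neutral), 1 hydroxo (OH, -1), 2 aqua (H2O, neutral). Ligand charge sum = -2.
With Mo in oxidation state +3, the complex ion is [Mo...]^1+.
Charge balance with iodide (-1) requires 1 complex ion per 1 iodide.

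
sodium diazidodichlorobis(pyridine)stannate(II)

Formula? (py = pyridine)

Ligands: 2 chloro (Cl, -1), 2 azido (N3, -1), 2 pyridine (py, neutral). Ligand charge sum = -4.
Charge balance with sodium (+1) requires 1 complex ion per 2 sodium.

Na2[SnCl2(N3)2(py)2]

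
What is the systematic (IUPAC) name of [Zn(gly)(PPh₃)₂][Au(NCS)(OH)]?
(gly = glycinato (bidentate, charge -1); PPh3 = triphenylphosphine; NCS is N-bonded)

(glycinato)bis(triphenylphosphine)zinc(II) hydroxoisothiocyanatoaurate(I)

Zinc is always +2 in its complexes; the cation's ligand charges sum to -1, so the complex cation is 1+.
A 1:1 salt means the anion carries the equal and opposite charge, 1−.
Anion: ligand charges sum to -2; for the ion to be 1−, Au = +1.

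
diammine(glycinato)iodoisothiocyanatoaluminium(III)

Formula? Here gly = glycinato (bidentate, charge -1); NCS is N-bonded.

Ligands: 1 iodo (I, -1), 2 ammine (NH3, neutral), 1 glycinato (gly, -1), 1 isothiocyanato (NCS, -1). Ligand charge sum = -3.
With Al in oxidation state +3, the complex ion is [Al...].

[Al(gly)I(NCS)(NH3)2]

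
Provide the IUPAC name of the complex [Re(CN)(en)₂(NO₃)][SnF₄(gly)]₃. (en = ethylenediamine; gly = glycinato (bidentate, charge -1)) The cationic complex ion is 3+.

cyanobis(ethylenediamine)nitratorhenium(V) tetrafluoro(glycinato)stannate(IV)

The complex cation is given as 3+; its ligand charges sum to -2, so Re = +5.
With 3 anions per cation, each anion must be 3/3 = 1−.
Anion: ligand charges sum to -5; for the ion to be 1−, Sn = +4.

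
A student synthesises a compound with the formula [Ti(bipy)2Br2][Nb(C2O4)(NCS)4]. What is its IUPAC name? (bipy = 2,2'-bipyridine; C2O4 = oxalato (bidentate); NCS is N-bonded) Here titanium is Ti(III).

Both ions are complex: the cation is named first with the plain metal name, the anion second with the -ate form; each ion's ligands are alphabetised independently.
Ti is given as +3; the cation's ligand charges sum to -2, so the complex cation is 1+.
A 1:1 salt means the anion carries the equal and opposite charge, 1−.
Anion: ligand charges sum to -6; for the ion to be 1−, Nb = +5.

bis(2,2'-bipyridine)dibromotitanium(III) tetraisothiocyanatooxalatoniobate(V)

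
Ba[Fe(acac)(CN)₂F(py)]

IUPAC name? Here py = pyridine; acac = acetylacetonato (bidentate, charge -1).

The 1 barium counter-ion carries a total charge of +2, so each complex ion is 2−.
Ligand charges: 2×cyano (-1 each), 1×pyridine (neutral), 1×acetylacetonato (-1 each), 1×fluoro (-1 each); total -4. So Fe + (-4) = 2−, giving Fe = +2.
Ligands are named alphabetically: acetylacetonato before cyano before fluoro before pyridine.
The complex ion is anionic, so iron takes the -ate form ferrate(II).

barium (acetylacetonato)dicyanofluoro(pyridine)ferrate(II)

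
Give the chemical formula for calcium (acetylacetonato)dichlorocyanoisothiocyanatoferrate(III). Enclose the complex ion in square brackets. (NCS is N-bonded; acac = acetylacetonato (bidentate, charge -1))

Ca[Fe(acac)Cl2(CN)(NCS)]

Ligands: 1 isothiocyanato (NCS, -1), 1 cyano (CN, -1), 1 acetylacetonato (acac, -1), 2 chloro (Cl, -1). Ligand charge sum = -5.
With Fe in oxidation state +3, the complex ion is [Fe...]^2−.
Charge balance with calcium (+2) requires 1 complex ion per 1 calcium.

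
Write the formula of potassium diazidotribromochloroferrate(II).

K4[FeBr3Cl(N3)2]

Ligands: 2 azido (N3, -1), 1 chloro (Cl, -1), 3 bromo (Br, -1). Ligand charge sum = -6.
Charge balance with potassium (+1) requires 1 complex ion per 4 potassium.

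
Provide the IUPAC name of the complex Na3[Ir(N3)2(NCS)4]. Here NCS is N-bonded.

The 3 sodium counter-ions carry a total charge of +3, so each complex ion is 3−.
Ligand charges: 2×azido (-1 each), 4×isothiocyanato (-1 each); total -6. So Ir + (-6) = 3−, giving Ir = +3.
The complex ion is anionic, so iridium takes the -ate form iridate(III).

sodium diazidotetraisothiocyanatoiridate(III)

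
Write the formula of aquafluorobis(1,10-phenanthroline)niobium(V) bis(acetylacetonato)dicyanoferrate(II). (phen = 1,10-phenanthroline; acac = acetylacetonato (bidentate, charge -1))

[NbF(H2O)(phen)2][Fe(acac)2(CN)2]2

Cation [Nb…]: ligand charges -1, Nb(V) ⇒ ion charge 4+.
Anion [Fe…]: ligand charges -4, Fe(II) ⇒ ion charge 2−.
One 4+ cation requires 2 of the 2− anion.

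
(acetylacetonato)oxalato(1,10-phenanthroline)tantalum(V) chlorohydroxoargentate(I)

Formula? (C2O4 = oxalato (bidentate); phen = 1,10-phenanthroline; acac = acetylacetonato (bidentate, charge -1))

[Ta(acac)(C2O4)(phen)][AgCl(OH)]2

Cation [Ta…]: ligand charges -3, Ta(V) ⇒ ion charge 2+.
Anion [Ag…]: ligand charges -2, Ag(I) ⇒ ion charge 1−.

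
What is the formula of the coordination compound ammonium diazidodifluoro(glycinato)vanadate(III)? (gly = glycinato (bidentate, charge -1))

Ligands: 1 glycinato (gly, -1), 2 azido (N3, -1), 2 fluoro (F, -1). Ligand charge sum = -5.
Charge balance with ammonium (+1) requires 1 complex ion per 2 ammonium.

(NH4)2[VF2(gly)(N3)2]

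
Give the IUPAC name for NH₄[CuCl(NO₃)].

The 1 ammonium counter-ion carries a total charge of +1, so each complex ion is 1−.
Ligand charges: 1×nitrato (-1 each), 1×chloro (-1 each); total -2. So Cu + (-2) = 1−, giving Cu = +1.
Ligands are named alphabetically: chloro before nitrato.
The complex ion is anionic, so copper takes the -ate form cuprate(I).

ammonium chloronitratocuprate(I)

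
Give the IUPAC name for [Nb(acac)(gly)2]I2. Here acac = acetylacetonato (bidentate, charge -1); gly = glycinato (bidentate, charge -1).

The 2 iodide counter-ions carry a total charge of -2, so each complex ion is 2+.
Ligand charges: 1×acetylacetonato (-1 each), 2×glycinato (-1 each); total -3. So Nb + (-3) = 2+, giving Nb = +5.
Ligands are named alphabetically: acetylacetonato before glycinato.

(acetylacetonato)bis(glycinato)niobium(V) iodide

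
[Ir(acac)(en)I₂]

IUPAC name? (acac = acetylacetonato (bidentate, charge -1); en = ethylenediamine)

There is no counter-ion, so the complex is neutral overall.
Ligand charges: 1×acetylacetonato (-1 each), 1×ethylenediamine (neutral), 2×iodo (-1 each); total -3. So Ir + (-3) = 0, giving Ir = +3.
Ligands are named alphabetically: acetylacetonato before ethylenediamine before iodo.

(acetylacetonato)(ethylenediamine)diiodoiridium(III)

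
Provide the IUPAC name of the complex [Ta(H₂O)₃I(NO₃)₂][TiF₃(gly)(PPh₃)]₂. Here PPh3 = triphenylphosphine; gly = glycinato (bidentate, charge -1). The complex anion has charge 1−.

Both ions are complex: the cation is named first with the plain metal name, the anion second with the -ate form; each ion's ligands are alphabetised independently.
The complex anion is given as 1−; its ligand charges sum to -4, so Ti = +3.
With 2 anions per cation, the cation must be 2×1 = 2+.
Cation: ligand charges sum to -3; for the ion to be 2+, Ta = +5.

triaquaiododinitratotantalum(V) trifluoro(glycinato)(triphenylphosphine)titanate(III)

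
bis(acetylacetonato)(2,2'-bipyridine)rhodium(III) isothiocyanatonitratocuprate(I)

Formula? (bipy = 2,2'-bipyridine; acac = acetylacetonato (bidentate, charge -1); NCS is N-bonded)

[Rh(acac)2(bipy)][Cu(NCS)(NO3)]

Cation [Rh…]: ligand charges -2, Rh(III) ⇒ ion charge 1+.
Anion [Cu…]: ligand charges -2, Cu(I) ⇒ ion charge 1−.
One 1+ cation balances one 1− anion.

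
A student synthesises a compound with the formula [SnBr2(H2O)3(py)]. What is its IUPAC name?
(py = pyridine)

There is no counter-ion, so the complex is neutral overall.
Ligand charges: 1×pyridine (neutral), 2×bromo (-1 each), 3×aqua (neutral); total -2. So Sn + (-2) = 0, giving Sn = +2.
Ligands are named alphabetically: aqua before bromo before pyridine.

triaquadibromo(pyridine)tin(II)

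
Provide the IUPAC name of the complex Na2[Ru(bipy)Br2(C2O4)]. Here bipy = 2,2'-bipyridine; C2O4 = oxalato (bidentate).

sodium (2,2'-bipyridine)dibromooxalatoruthenate(II)

The 2 sodium counter-ions carry a total charge of +2, so each complex ion is 2−.
Ligand charges: 2×bromo (-1 each), 1×2,2'-bipyridine (neutral), 1×oxalato (-2 each); total -4. So Ru + (-4) = 2−, giving Ru = +2.
Ligands are named alphabetically: bipyridine before bromo before oxalato.
The complex ion is anionic, so ruthenium takes the -ate form ruthenate(II).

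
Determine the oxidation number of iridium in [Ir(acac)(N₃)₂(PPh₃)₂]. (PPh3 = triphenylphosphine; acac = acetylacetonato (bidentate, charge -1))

No counter-ion: the bracketed complex is neutral.
Ligand charges: 2×N3 = -2; 2×PPh3 neutral; 1×acac = -1; sum -3.
Ir + (-3) = 0 ⇒ Ir is +3.

+3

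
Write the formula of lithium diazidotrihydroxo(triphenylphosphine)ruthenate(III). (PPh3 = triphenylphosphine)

Li2[Ru(N3)2(OH)3(PPh3)]

Ligands: 3 hydroxo (OH, -1), 2 azido (N3, -1), 1 triphenylphosphine (PPh3, neutral). Ligand charge sum = -5.
With Ru in oxidation state +3, the complex ion is [Ru...]^2−.
Charge balance with lithium (+1) requires 1 complex ion per 2 lithium.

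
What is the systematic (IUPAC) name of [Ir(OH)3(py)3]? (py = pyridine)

trihydroxotris(pyridine)iridium(III)

There is no counter-ion, so the complex is neutral overall.
Ligand charges: 3×hydroxo (-1 each), 3×pyridine (neutral); total -3. So Ir + (-3) = 0, giving Ir = +3.
Ligands are named alphabetically: hydroxo before pyridine.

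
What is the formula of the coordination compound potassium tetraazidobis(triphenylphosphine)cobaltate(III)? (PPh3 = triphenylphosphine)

Ligands: 2 triphenylphosphine (PPh3, neutral), 4 azido (N3, -1). Ligand charge sum = -4.
With Co in oxidation state +3, the complex ion is [Co...]^1−.
Charge balance with potassium (+1) requires 1 complex ion per 1 potassium.

K[Co(N3)4(PPh3)2]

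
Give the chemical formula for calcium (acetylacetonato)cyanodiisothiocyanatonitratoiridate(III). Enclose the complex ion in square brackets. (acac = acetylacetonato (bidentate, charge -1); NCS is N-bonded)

Ca[Ir(acac)(CN)(NCS)2(NO3)]

Ligands: 1 acetylacetonato (acac, -1), 1 cyano (CN, -1), 1 nitrato (NO3, -1), 2 isothiocyanato (NCS, -1). Ligand charge sum = -5.
Charge balance with calcium (+2) requires 1 complex ion per 1 calcium.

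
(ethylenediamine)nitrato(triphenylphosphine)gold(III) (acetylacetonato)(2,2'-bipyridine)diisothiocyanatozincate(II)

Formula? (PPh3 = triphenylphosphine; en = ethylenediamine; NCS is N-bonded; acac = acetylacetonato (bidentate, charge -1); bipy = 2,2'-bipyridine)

Cation [Au…]: ligand charges -1, Au(III) ⇒ ion charge 2+.
Anion [Zn…]: ligand charges -3, Zn(II) ⇒ ion charge 1−.
One 2+ cation requires 2 of the 1− anion.

[Au(en)(NO3)(PPh3)][Zn(acac)(bipy)(NCS)2]2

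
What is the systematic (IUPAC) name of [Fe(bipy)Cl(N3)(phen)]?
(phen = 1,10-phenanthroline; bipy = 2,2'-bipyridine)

There is no counter-ion, so the complex is neutral overall.
Ligand charges: 1×chloro (-1 each), 1×1,10-phenanthroline (neutral), 1×azido (-1 each), 1×2,2'-bipyridine (neutral); total -2. So Fe + (-2) = 0, giving Fe = +2.
Ligands are named alphabetically: azido before bipyridine before chloro before phenanthroline.

azido(2,2'-bipyridine)chloro(1,10-phenanthroline)iron(II)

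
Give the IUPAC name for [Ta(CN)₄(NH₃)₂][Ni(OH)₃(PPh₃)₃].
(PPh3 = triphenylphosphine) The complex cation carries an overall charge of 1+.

Both ions are complex: the cation is named first with the plain metal name, the anion second with the -ate form; each ion's ligands are alphabetised independently.
The complex cation is given as 1+; its ligand charges sum to -4, so Ta = +5.
A 1:1 salt means the anion carries the equal and opposite charge, 1−.
Anion: ligand charges sum to -3; for the ion to be 1−, Ni = +2.

diamminetetracyanotantalum(V) trihydroxotris(triphenylphosphine)nickelate(II)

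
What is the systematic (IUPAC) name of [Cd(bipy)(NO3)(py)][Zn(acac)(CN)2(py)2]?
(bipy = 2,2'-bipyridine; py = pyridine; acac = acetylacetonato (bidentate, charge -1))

Both ions are complex: the cation is named first with the plain metal name, the anion second with the -ate form; each ion's ligands are alphabetised independently.
Cadmium is always +2 in its complexes; the cation's ligand charges sum to -1, so the complex cation is 1+.
A 1:1 salt means the anion carries the equal and opposite charge, 1−.
Anion: ligand charges sum to -3; for the ion to be 1−, Zn = +2.

(2,2'-bipyridine)nitrato(pyridine)cadmium(II) (acetylacetonato)dicyanobis(pyridine)zincate(II)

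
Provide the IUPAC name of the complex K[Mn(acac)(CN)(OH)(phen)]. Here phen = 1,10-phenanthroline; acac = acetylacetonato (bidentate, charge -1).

The 1 potassium counter-ion carries a total charge of +1, so each complex ion is 1−.
Ligand charges: 1×1,10-phenanthroline (neutral), 1×cyano (-1 each), 1×acetylacetonato (-1 each), 1×hydroxo (-1 each); total -3. So Mn + (-3) = 1−, giving Mn = +2.
Ligands are named alphabetically: acetylacetonato before cyano before hydroxo before phenanthroline.
The complex ion is anionic, so manganese takes the -ate form manganate(II).

potassium (acetylacetonato)cyanohydroxo(1,10-phenanthroline)manganate(II)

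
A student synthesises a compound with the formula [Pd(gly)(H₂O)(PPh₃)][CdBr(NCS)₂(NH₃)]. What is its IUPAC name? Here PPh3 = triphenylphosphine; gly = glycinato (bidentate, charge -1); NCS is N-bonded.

Cadmium is always +2 in its complexes; the anion's ligand charges sum to -3, so the complex anion is 1−.
A 1:1 salt means the cation carries the equal and opposite charge, 1+.
Cation: ligand charges sum to -1; for the ion to be 1+, Pd = +2.

aqua(glycinato)(triphenylphosphine)palladium(II) amminebromodiisothiocyanatocadmate(II)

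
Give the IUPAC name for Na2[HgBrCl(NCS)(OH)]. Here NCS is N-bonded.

sodium bromochlorohydroxoisothiocyanatomercurate(II)

The 2 sodium counter-ions carry a total charge of +2, so each complex ion is 2−.
Ligand charges: 1×chloro (-1 each), 1×bromo (-1 each), 1×isothiocyanato (-1 each), 1×hydroxo (-1 each); total -4. So Hg + (-4) = 2−, giving Hg = +2.
The complex ion is anionic, so mercury takes the -ate form mercurate(II).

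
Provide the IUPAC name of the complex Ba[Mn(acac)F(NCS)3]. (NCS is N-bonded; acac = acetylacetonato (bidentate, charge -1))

barium (acetylacetonato)fluorotriisothiocyanatomanganate(III)

The 1 barium counter-ion carries a total charge of +2, so each complex ion is 2−.
Ligand charges: 1×fluoro (-1 each), 3×isothiocyanato (-1 each), 1×acetylacetonato (-1 each); total -5. So Mn + (-5) = 2−, giving Mn = +3.
Ligands are named alphabetically: acetylacetonato before fluoro before isothiocyanato.
The complex ion is anionic, so manganese takes the -ate form manganate(III).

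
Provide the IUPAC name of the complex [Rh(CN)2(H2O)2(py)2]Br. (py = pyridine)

diaquadicyanobis(pyridine)rhodium(III) bromide

The 1 bromide counter-ion carries a total charge of -1, so each complex ion is 1+.
Ligand charges: 2×aqua (neutral), 2×pyridine (neutral), 2×cyano (-1 each); total -2. So Rh + (-2) = 1+, giving Rh = +3.
Ligands are named alphabetically: aqua before cyano before pyridine.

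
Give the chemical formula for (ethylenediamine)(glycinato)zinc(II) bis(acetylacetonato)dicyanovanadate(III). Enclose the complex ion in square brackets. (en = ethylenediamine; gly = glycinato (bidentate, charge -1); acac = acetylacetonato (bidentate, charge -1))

[Zn(en)(gly)][V(acac)2(CN)2]

Cation [Zn…]: ligand charges -1, Zn(II) ⇒ ion charge 1+.
Anion [V…]: ligand charges -4, V(III) ⇒ ion charge 1−.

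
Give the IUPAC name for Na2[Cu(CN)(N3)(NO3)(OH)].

The 2 sodium counter-ions carry a total charge of +2, so each complex ion is 2−.
Ligand charges: 1×azido (-1 each), 1×cyano (-1 each), 1×nitrato (-1 each), 1×hydroxo (-1 each); total -4. So Cu + (-4) = 2−, giving Cu = +2.
Ligands are named alphabetically: azido before cyano before hydroxo before nitrato.
The complex ion is anionic, so copper takes the -ate form cuprate(II).

sodium azidocyanohydroxonitratocuprate(II)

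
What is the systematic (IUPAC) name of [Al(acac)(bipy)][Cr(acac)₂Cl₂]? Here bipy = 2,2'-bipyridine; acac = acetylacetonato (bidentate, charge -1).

(acetylacetonato)(2,2'-bipyridine)aluminium(III) bis(acetylacetonato)dichlorochromate(II)

Aluminium is always +3 in its complexes; the cation's ligand charges sum to -1, so the complex cation is 2+.
A 1:1 salt means the anion carries the equal and opposite charge, 2−.
Anion: ligand charges sum to -4; for the ion to be 2−, Cr = +2.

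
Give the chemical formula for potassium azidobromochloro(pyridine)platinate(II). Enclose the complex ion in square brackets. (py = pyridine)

K[PtBrCl(N3)(py)]

Ligands: 1 pyridine (py, neutral), 1 azido (N3, -1), 1 bromo (Br, -1), 1 chloro (Cl, -1). Ligand charge sum = -3.
With Pt in oxidation state +2, the complex ion is [Pt...]^1−.
Charge balance with potassium (+1) requires 1 complex ion per 1 potassium.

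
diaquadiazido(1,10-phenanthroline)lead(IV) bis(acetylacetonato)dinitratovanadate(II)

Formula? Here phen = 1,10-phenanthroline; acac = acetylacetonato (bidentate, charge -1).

[Pb(H2O)2(N3)2(phen)][V(acac)2(NO3)2]

Cation [Pb…]: ligand charges -2, Pb(IV) ⇒ ion charge 2+.
Anion [V…]: ligand charges -4, V(II) ⇒ ion charge 2−.
One 2+ cation balances one 2− anion.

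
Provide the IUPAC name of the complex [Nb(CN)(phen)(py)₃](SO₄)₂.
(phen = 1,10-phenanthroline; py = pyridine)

The 2 sulfate counter-ions carry a total charge of -4, so each complex ion is 4+.
Ligand charges: 1×1,10-phenanthroline (neutral), 3×pyridine (neutral), 1×cyano (-1 each); total -1. So Nb + (-1) = 4+, giving Nb = +5.
Ligands are named alphabetically: cyano before phenanthroline before pyridine.

cyano(1,10-phenanthroline)tris(pyridine)niobium(V) sulfate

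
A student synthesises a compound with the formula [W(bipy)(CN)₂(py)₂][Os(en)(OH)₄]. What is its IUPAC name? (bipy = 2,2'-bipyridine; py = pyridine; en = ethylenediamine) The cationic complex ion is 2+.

The complex cation is given as 2+; its ligand charges sum to -2, so W = +4.
A 1:1 salt means the anion carries the equal and opposite charge, 2−.
Anion: ligand charges sum to -4; for the ion to be 2−, Os = +2.

(2,2'-bipyridine)dicyanobis(pyridine)tungsten(IV) (ethylenediamine)tetrahydroxoosmate(II)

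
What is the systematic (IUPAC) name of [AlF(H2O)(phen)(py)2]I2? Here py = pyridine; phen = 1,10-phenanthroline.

The 2 iodide counter-ions carry a total charge of -2, so each complex ion is 2+.
Ligand charges: 2×pyridine (neutral), 1×aqua (neutral), 1×fluoro (-1 each), 1×1,10-phenanthroline (neutral); total -1. So Al + (-1) = 2+, giving Al = +3.
Ligands are named alphabetically: aqua before fluoro before phenanthroline before pyridine.

aquafluoro(1,10-phenanthroline)bis(pyridine)aluminium(III) iodide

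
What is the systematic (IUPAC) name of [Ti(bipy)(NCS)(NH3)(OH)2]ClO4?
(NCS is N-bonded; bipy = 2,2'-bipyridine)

The 1 perchlorate counter-ion carries a total charge of -1, so each complex ion is 1+.
Ligand charges: 1×isothiocyanato (-1 each), 1×2,2'-bipyridine (neutral), 1×ammine (neutral), 2×hydroxo (-1 each); total -3. So Ti + (-3) = 1+, giving Ti = +4.
Ligands are named alphabetically: ammine before bipyridine before hydroxo before isothiocyanato.

ammine(2,2'-bipyridine)dihydroxoisothiocyanatotitanium(IV) perchlorate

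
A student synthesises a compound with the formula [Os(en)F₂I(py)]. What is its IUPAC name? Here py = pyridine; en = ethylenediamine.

There is no counter-ion, so the complex is neutral overall.
Ligand charges: 1×pyridine (neutral), 1×iodo (-1 each), 2×fluoro (-1 each), 1×ethylenediamine (neutral); total -3. So Os + (-3) = 0, giving Os = +3.
Ligands are named alphabetically: ethylenediamine before fluoro before iodo before pyridine.

(ethylenediamine)difluoroiodo(pyridine)osmium(III)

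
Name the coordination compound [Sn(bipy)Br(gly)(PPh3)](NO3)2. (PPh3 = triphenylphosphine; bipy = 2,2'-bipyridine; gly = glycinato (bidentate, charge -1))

(2,2'-bipyridine)bromo(glycinato)(triphenylphosphine)tin(IV) nitrate

The 2 nitrate counter-ions carry a total charge of -2, so each complex ion is 2+.
Ligand charges: 1×bromo (-1 each), 1×triphenylphosphine (neutral), 1×2,2'-bipyridine (neutral), 1×glycinato (-1 each); total -2. So Sn + (-2) = 2+, giving Sn = +4.
Ligands are named alphabetically: bipyridine before bromo before glycinato before triphenylphosphine.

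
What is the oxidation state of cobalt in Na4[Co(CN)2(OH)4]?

4 sodium outside the brackets (+1 each) → the complex ion is 4−.
Ligand charges: 4×OH = -4; 2×CN = -2; sum -6.
Co + (-6) = 4− ⇒ Co is +2.

+2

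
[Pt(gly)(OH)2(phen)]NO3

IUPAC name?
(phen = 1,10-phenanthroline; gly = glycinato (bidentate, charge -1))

The 1 nitrate counter-ion carries a total charge of -1, so each complex ion is 1+.
Ligand charges: 1×1,10-phenanthroline (neutral), 1×glycinato (-1 each), 2×hydroxo (-1 each); total -3. So Pt + (-3) = 1+, giving Pt = +4.
Ligands are named alphabetically: glycinato before hydroxo before phenanthroline.

(glycinato)dihydroxo(1,10-phenanthroline)platinum(IV) nitrate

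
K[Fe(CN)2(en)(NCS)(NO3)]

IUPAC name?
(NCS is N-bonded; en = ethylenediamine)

The 1 potassium counter-ion carries a total charge of +1, so each complex ion is 1−.
Ligand charges: 2×cyano (-1 each), 1×nitrato (-1 each), 1×isothiocyanato (-1 each), 1×ethylenediamine (neutral); total -4. So Fe + (-4) = 1−, giving Fe = +3.
The complex ion is anionic, so iron takes the -ate form ferrate(III).

potassium dicyano(ethylenediamine)isothiocyanatonitratoferrate(III)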